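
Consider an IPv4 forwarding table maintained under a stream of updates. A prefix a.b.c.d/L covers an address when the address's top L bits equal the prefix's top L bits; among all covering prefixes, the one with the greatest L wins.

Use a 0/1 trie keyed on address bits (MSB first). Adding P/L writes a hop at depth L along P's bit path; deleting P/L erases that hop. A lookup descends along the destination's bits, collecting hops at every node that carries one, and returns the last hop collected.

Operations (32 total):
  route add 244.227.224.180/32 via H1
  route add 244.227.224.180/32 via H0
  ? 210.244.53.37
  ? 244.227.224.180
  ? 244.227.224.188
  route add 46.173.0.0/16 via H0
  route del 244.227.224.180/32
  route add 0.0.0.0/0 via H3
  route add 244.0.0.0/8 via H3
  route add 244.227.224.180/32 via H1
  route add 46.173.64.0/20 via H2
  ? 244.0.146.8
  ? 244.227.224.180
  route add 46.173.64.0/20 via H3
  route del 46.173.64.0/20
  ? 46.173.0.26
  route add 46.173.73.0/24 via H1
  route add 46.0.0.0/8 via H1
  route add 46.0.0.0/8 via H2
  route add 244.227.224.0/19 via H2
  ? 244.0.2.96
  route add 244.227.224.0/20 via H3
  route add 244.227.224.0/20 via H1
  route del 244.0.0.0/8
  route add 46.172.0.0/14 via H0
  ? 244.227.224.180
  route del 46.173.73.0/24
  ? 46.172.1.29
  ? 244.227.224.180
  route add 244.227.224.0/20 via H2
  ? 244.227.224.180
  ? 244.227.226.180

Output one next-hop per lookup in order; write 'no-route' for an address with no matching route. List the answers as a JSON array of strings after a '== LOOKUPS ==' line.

Process each operation:
  + 244.227.224.180/32 (H1) depth=32
  + 244.227.224.180/32 (H0) depth=32
  lookup 210.244.53.37: bits 11 walk d0:-→d1:-→d2:- -> no-route
  lookup 244.227.224.180: bits 11110100111000111110000010110100 walk d0:-→d1:-→d2:-→d3:-→d4:-→d5:-→d6:-→d7:-→d8:-→d9:-→d10:-→d11:-→d12:-→d13:-→d14:-→d15:-→d16:-→d17:-→d18:-→d19:-→d20:-→d21:-→d22:-→d23:-→d24:-→d25:-→d26:-→d27:-→d28:-→d29:-→d30:-→d31:-→d32:H0 -> H0
  lookup 244.227.224.188: bits 1111010011100011111000001011 walk d0:-→d1:-→d2:-→d3:-→d4:-→d5:-→d6:-→d7:-→d8:-→d9:-→d10:-→d11:-→d12:-→d13:-→d14:-→d15:-→d16:-→d17:-→d18:-→d19:-→d20:-→d21:-→d22:-→d23:-→d24:-→d25:-→d26:-→d27:-→d28:- -> no-route
  + 46.173.0.0/16 (H0) depth=16
  - 244.227.224.180/32 clear@32
  + 0.0.0.0/0 (H3) depth=0
  + 244.0.0.0/8 (H3) depth=8
  + 244.227.224.180/32 (H1) depth=32
  + 46.173.64.0/20 (H2) depth=20
  lookup 244.0.146.8: bits 11110100 walk d0:H3→d1:-→d2:-→d3:-→d4:-→d5:-→d6:-→d7:-→d8:H3 -> H3
  lookup 244.227.224.180: bits 11110100111000111110000010110100 walk d0:H3→d1:-→d2:-→d3:-→d4:-→d5:-→d6:-→d7:-→d8:H3→d9:-→d10:-→d11:-→d12:-→d13:-→d14:-→d15:-→d16:-→d17:-→d18:-→d19:-→d20:-→d21:-→d22:-→d23:-→d24:-→d25:-→d26:-→d27:-→d28:-→d29:-→d30:-→d31:-→d32:H1 -> H1
  + 46.173.64.0/20 (H3) depth=20
  - 46.173.64.0/20 clear@20
  lookup 46.173.0.26: bits 00101110101011010 walk d0:H3→d1:-→d2:-→d3:-→d4:-→d5:-→d6:-→d7:-→d8:-→d9:-→d10:-→d11:-→d12:-→d13:-→d14:-→d15:-→d16:H0→d17:- -> H0
  + 46.173.73.0/24 (H1) depth=24
  + 46.0.0.0/8 (H1) depth=8
  + 46.0.0.0/8 (H2) depth=8
  + 244.227.224.0/19 (H2) depth=19
  lookup 244.0.2.96: bits 11110100 walk d0:H3→d1:-→d2:-→d3:-→d4:-→d5:-→d6:-→d7:-→d8:H3 -> H3
  + 244.227.224.0/20 (H3) depth=20
  + 244.227.224.0/20 (H1) depth=20
  - 244.0.0.0/8 clear@8
  + 46.172.0.0/14 (H0) depth=14
  lookup 244.227.224.180: bits 11110100111000111110000010110100 walk d0:H3→d1:-→d2:-→d3:-→d4:-→d5:-→d6:-→d7:-→d8:-→d9:-→d10:-→d11:-→d12:-→d13:-→d14:-→d15:-→d16:-→d17:-→d18:-→d19:H2→d20:H1→d21:-→d22:-→d23:-→d24:-→d25:-→d26:-→d27:-→d28:-→d29:-→d30:-→d31:-→d32:H1 -> H1
  - 46.173.73.0/24 clear@24
  lookup 46.172.1.29: bits 001011101010110 walk d0:H3→d1:-→d2:-→d3:-→d4:-→d5:-→d6:-→d7:-→d8:H2→d9:-→d10:-→d11:-→d12:-→d13:-→d14:H0→d15:- -> H0
  lookup 244.227.224.180: bits 11110100111000111110000010110100 walk d0:H3→d1:-→d2:-→d3:-→d4:-→d5:-→d6:-→d7:-→d8:-→d9:-→d10:-→d11:-→d12:-→d13:-→d14:-→d15:-→d16:-→d17:-→d18:-→d19:H2→d20:H1→d21:-→d22:-→d23:-→d24:-→d25:-→d26:-→d27:-→d28:-→d29:-→d30:-→d31:-→d32:H1 -> H1
  + 244.227.224.0/20 (H2) depth=20
  lookup 244.227.224.180: bits 11110100111000111110000010110100 walk d0:H3→d1:-→d2:-→d3:-→d4:-→d5:-→d6:-→d7:-→d8:-→d9:-→d10:-→d11:-→d12:-→d13:-→d14:-→d15:-→d16:-→d17:-→d18:-→d19:H2→d20:H2→d21:-→d22:-→d23:-→d24:-→d25:-→d26:-→d27:-→d28:-→d29:-→d30:-→d31:-→d32:H1 -> H1
  lookup 244.227.226.180: bits 1111010011100011111000 walk d0:H3→d1:-→d2:-→d3:-→d4:-→d5:-→d6:-→d7:-→d8:-→d9:-→d10:-→d11:-→d12:-→d13:-→d14:-→d15:-→d16:-→d17:-→d18:-→d19:H2→d20:H2→d21:-→d22:- -> H2

== LOOKUPS ==
["no-route","H0","no-route","H3","H1","H0","H3","H1","H0","H1","H1","H2"]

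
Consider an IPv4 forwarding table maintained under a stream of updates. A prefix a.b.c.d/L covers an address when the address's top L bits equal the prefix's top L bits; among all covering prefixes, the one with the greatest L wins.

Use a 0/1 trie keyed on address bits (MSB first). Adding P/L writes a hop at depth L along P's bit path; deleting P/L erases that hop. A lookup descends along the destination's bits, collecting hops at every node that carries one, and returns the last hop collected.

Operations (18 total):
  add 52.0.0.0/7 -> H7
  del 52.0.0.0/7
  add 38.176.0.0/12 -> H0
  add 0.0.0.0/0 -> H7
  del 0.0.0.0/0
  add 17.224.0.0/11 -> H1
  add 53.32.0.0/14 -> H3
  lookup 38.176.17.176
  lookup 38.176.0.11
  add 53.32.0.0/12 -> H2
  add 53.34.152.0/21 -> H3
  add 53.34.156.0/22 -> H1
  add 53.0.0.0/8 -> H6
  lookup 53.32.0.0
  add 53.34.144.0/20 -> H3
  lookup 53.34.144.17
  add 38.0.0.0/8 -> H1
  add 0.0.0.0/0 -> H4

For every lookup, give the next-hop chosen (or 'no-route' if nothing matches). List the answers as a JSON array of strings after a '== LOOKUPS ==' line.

Process each operation:
  add 52.0.0.0/7 -> H7 at depth 7
  del 52.0.0.0/7 (clear depth 7)
  add 38.176.0.0/12 -> H0 at depth 12
  add 0.0.0.0/0 -> H7 at depth 0
  del 0.0.0.0/0 (clear depth 0)
  add 17.224.0.0/11 -> H1 at depth 11
  add 53.32.0.0/14 -> H3 at depth 14
  Q 38.176.17.176: descend 001001101011 ; hops seen [H0] ; pick H0
  Q 38.176.0.11: descend 001001101011 ; hops seen [H0] ; pick H0
  add 53.32.0.0/12 -> H2 at depth 12
  add 53.34.152.0/21 -> H3 at depth 21
  add 53.34.156.0/22 -> H1 at depth 22
  add 53.0.0.0/8 -> H6 at depth 8
  Q 53.32.0.0: descend 00110101001000 ; hops seen [H6,H2,H3] ; pick H3
  add 53.34.144.0/20 -> H3 at depth 20
  Q 53.34.144.17: descend 00110101001000101001 ; hops seen [H6,H2,H3,H3] ; pick H3
  add 38.0.0.0/8 -> H1 at depth 8
  add 0.0.0.0/0 -> H4 at depth 0

== LOOKUPS ==
["H0","H0","H3","H3"]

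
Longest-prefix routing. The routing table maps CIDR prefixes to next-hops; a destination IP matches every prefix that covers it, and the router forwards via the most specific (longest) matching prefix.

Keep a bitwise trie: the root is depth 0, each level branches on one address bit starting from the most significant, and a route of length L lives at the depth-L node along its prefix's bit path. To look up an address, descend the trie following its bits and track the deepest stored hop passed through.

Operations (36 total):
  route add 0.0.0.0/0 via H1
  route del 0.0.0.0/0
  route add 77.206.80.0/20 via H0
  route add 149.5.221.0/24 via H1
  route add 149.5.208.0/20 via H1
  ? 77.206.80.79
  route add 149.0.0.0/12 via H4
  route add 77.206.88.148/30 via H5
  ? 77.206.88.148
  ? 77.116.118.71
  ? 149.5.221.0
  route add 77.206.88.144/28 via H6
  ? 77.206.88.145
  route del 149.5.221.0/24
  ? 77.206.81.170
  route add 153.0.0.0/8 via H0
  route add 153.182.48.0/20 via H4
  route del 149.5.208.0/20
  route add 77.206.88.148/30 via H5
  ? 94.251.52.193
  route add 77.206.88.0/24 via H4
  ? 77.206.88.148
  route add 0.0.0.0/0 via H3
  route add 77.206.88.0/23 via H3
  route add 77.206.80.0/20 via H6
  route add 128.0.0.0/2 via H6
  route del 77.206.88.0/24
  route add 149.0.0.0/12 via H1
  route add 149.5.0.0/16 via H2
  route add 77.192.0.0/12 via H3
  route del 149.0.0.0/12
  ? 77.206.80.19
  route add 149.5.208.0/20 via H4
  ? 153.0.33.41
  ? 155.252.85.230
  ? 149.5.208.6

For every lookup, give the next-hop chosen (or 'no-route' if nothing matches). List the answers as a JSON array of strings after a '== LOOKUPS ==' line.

Apply in order:
  add 0.0.0.0/0 -> H1 at depth 0
  del 0.0.0.0/0 (clear depth 0)
  add 77.206.80.0/20 -> H0 at depth 20
  add 149.5.221.0/24 -> H1 at depth 24
  add 149.5.208.0/20 -> H1 at depth 20
  Q 77.206.80.79: descend 01001101110011100101 ; hops seen [H0] ; pick H0
  add 149.0.0.0/12 -> H4 at depth 12
  add 77.206.88.148/30 -> H5 at depth 30
  Q 77.206.88.148: descend 010011011100111001011000100101 ; hops seen [H0,H5] ; pick H5
  Q 77.116.118.71: descend 01001101 ; hops seen [∅] ; pick no-route
  Q 149.5.221.0: descend 100101010000010111011101 ; hops seen [H4,H1,H1] ; pick H1
  add 77.206.88.144/28 -> H6 at depth 28
  Q 77.206.88.145: descend 01001101110011100101100010010 ; hops seen [H0,H6] ; pick H6
  del 149.5.221.0/24 (clear depth 24)
  Q 77.206.81.170: descend 01001101110011100101 ; hops seen [H0] ; pick H0
  add 153.0.0.0/8 -> H0 at depth 8
  add 153.182.48.0/20 -> H4 at depth 20
  del 149.5.208.0/20 (clear depth 20)
  add 77.206.88.148/30 -> H5 at depth 30
  Q 94.251.52.193: descend 010 ; hops seen [∅] ; pick no-route
  add 77.206.88.0/24 -> H4 at depth 24
  Q 77.206.88.148: descend 010011011100111001011000100101 ; hops seen [H0,H4,H6,H5] ; pick H5
  add 0.0.0.0/0 -> H3 at depth 0
  add 77.206.88.0/23 -> H3 at depth 23
  add 77.206.80.0/20 -> H6 at depth 20
  add 128.0.0.0/2 -> H6 at depth 2
  del 77.206.88.0/24 (clear depth 24)
  add 149.0.0.0/12 -> H1 at depth 12
  add 149.5.0.0/16 -> H2 at depth 16
  add 77.192.0.0/12 -> H3 at depth 12
  del 149.0.0.0/12 (clear depth 12)
  Q 77.206.80.19: descend 01001101110011100101 ; hops seen [H3,H3,H6] ; pick H6
  add 149.5.208.0/20 -> H4 at depth 20
  Q 153.0.33.41: descend 10011001 ; hops seen [H3,H6,H0] ; pick H0
  Q 155.252.85.230: descend 100110 ; hops seen [H3,H6] ; pick H6
  Q 149.5.208.6: descend 10010101000001011101 ; hops seen [H3,H6,H2,H4] ; pick H4

== LOOKUPS ==
["H0","H5","no-route","H1","H6","H0","no-route","H5","H6","H0","H6","H4"]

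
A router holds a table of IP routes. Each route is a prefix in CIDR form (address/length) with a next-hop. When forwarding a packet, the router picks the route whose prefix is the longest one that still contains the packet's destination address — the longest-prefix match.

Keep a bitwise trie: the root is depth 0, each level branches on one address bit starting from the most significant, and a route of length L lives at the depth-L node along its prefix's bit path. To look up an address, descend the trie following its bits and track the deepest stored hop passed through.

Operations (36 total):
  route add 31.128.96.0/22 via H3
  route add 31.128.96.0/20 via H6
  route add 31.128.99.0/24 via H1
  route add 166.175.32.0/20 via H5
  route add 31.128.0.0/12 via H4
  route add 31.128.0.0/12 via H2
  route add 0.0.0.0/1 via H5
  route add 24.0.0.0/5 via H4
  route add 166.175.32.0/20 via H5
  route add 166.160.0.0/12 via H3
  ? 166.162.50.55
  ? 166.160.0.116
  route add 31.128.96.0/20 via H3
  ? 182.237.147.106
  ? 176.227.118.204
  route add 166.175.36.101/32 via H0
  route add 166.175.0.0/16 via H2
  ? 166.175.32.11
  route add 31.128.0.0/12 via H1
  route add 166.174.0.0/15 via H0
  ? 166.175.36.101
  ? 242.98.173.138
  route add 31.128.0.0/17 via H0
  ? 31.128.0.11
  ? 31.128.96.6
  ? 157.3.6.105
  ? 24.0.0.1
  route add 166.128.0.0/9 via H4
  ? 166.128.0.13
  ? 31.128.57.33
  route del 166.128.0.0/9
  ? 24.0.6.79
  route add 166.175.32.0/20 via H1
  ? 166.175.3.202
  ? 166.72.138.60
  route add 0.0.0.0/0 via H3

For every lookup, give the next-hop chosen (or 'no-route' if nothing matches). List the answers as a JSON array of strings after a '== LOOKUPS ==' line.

Process each operation:
  + 31.128.96.0/22 (H3) depth=22
  + 31.128.96.0/20 (H6) depth=20
  + 31.128.99.0/24 (H1) depth=24
  + 166.175.32.0/20 (H5) depth=20
  + 31.128.0.0/12 (H4) depth=12
  + 31.128.0.0/12 (H2) depth=12
  + 0.0.0.0/1 (H5) depth=1
  + 24.0.0.0/5 (H4) depth=5
  + 166.175.32.0/20 (H5) depth=20
  + 166.160.0.0/12 (H3) depth=12
  lookup 166.162.50.55: bits 101001101010 walk d0:-→d1:-→d2:-→d3:-→d4:-→d5:-→d6:-→d7:-→d8:-→d9:-→d10:-→d11:-→d12:H3 -> H3
  lookup 166.160.0.116: bits 101001101010 walk d0:-→d1:-→d2:-→d3:-→d4:-→d5:-→d6:-→d7:-→d8:-→d9:-→d10:-→d11:-→d12:H3 -> H3
  + 31.128.96.0/20 (H3) depth=20
  lookup 182.237.147.106: bits 101 walk d0:-→d1:-→d2:-→d3:- -> no-route
  lookup 176.227.118.204: bits 101 walk d0:-→d1:-→d2:-→d3:- -> no-route
  + 166.175.36.101/32 (H0) depth=32
  + 166.175.0.0/16 (H2) depth=16
  lookup 166.175.32.11: bits 101001101010111100100 walk d0:-→d1:-→d2:-→d3:-→d4:-→d5:-→d6:-→d7:-→d8:-→d9:-→d10:-→d11:-→d12:H3→d13:-→d14:-→d15:-→d16:H2→d17:-→d18:-→d19:-→d20:H5→d21:- -> H5
  + 31.128.0.0/12 (H1) depth=12
  + 166.174.0.0/15 (H0) depth=15
  lookup 166.175.36.101: bits 10100110101011110010010001100101 walk d0:-→d1:-→d2:-→d3:-→d4:-→d5:-→d6:-→d7:-→d8:-→d9:-→d10:-→d11:-→d12:H3→d13:-→d14:-→d15:H0→d16:H2→d17:-→d18:-→d19:-→d20:H5→d21:-→d22:-→d23:-→d24:-→d25:-→d26:-→d27:-→d28:-→d29:-→d30:-→d31:-→d32:H0 -> H0
  lookup 242.98.173.138: bits 1 walk d0:-→d1:- -> no-route
  + 31.128.0.0/17 (H0) depth=17
  lookup 31.128.0.11: bits 00011111100000000 walk d0:-→d1:H5→d2:-→d3:-→d4:-→d5:H4→d6:-→d7:-→d8:-→d9:-→d10:-→d11:-→d12:H1→d13:-→d14:-→d15:-→d16:-→d17:H0 -> H0
  lookup 31.128.96.6: bits 0001111110000000011000 walk d0:-→d1:H5→d2:-→d3:-→d4:-→d5:H4→d6:-→d7:-→d8:-→d9:-→d10:-→d11:-→d12:H1→d13:-→d14:-→d15:-→d16:-→d17:H0→d18:-→d19:-→d20:H3→d21:-→d22:H3 -> H3
  lookup 157.3.6.105: bits 10 walk d0:-→d1:-→d2:- -> no-route
  lookup 24.0.0.1: bits 00011 walk d0:-→d1:H5→d2:-→d3:-→d4:-→d5:H4 -> H4
  + 166.128.0.0/9 (H4) depth=9
  lookup 166.128.0.13: bits 1010011010 walk d0:-→d1:-→d2:-→d3:-→d4:-→d5:-→d6:-→d7:-→d8:-→d9:H4→d10:- -> H4
  lookup 31.128.57.33: bits 00011111100000000 walk d0:-→d1:H5→d2:-→d3:-→d4:-→d5:H4→d6:-→d7:-→d8:-→d9:-→d10:-→d11:-→d12:H1→d13:-→d14:-→d15:-→d16:-→d17:H0 -> H0
  - 166.128.0.0/9 clear@9
  lookup 24.0.6.79: bits 00011 walk d0:-→d1:H5→d2:-→d3:-→d4:-→d5:H4 -> H4
  + 166.175.32.0/20 (H1) depth=20
  lookup 166.175.3.202: bits 101001101010111100 walk d0:-→d1:-→d2:-→d3:-→d4:-→d5:-→d6:-→d7:-→d8:-→d9:-→d10:-→d11:-→d12:H3→d13:-→d14:-→d15:H0→d16:H2→d17:-→d18:- -> H2
  lookup 166.72.138.60: bits 10100110 walk d0:-→d1:-→d2:-→d3:-→d4:-→d5:-→d6:-→d7:-→d8:- -> no-route
  + 0.0.0.0/0 (H3) depth=0

== LOOKUPS ==
["H3","H3","no-route","no-route","H5","H0","no-route","H0","H3","no-route","H4","H4","H0","H4","H2","no-route"]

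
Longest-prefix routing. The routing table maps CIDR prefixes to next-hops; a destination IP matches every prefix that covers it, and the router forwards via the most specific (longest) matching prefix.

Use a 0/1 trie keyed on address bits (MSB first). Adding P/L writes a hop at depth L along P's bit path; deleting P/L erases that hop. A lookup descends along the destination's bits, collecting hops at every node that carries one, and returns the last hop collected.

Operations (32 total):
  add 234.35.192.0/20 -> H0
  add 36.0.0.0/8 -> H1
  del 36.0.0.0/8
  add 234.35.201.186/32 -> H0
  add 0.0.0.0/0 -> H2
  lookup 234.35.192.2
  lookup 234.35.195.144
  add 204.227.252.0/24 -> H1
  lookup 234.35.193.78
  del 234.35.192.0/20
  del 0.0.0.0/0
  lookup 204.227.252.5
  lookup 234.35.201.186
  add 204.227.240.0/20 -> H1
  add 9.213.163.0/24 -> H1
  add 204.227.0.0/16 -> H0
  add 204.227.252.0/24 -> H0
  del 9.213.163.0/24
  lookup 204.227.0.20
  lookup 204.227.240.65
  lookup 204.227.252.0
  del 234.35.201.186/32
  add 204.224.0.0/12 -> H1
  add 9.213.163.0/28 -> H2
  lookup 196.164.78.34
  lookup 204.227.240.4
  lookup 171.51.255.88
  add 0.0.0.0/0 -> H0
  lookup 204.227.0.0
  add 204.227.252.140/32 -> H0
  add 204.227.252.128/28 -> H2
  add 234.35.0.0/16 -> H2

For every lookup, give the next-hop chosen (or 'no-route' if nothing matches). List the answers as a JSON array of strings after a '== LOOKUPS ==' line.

Apply in order:
  + 234.35.192.0/20 (H0) depth=20
  + 36.0.0.0/8 (H1) depth=8
  - 36.0.0.0/8 clear@8
  + 234.35.201.186/32 (H0) depth=32
  + 0.0.0.0/0 (H2) depth=0
  lookup 234.35.192.2: bits 11101010001000111100 walk d0:H2→d1:-→d2:-→d3:-→d4:-→d5:-→d6:-→d7:-→d8:-→d9:-→d10:-→d11:-→d12:-→d13:-→d14:-→d15:-→d16:-→d17:-→d18:-→d19:-→d20:H0 -> H0
  lookup 234.35.195.144: bits 11101010001000111100 walk d0:H2→d1:-→d2:-→d3:-→d4:-→d5:-→d6:-→d7:-→d8:-→d9:-→d10:-→d11:-→d12:-→d13:-→d14:-→d15:-→d16:-→d17:-→d18:-→d19:-→d20:H0 -> H0
  + 204.227.252.0/24 (H1) depth=24
  lookup 234.35.193.78: bits 11101010001000111100 walk d0:H2→d1:-→d2:-→d3:-→d4:-→d5:-→d6:-→d7:-→d8:-→d9:-→d10:-→d11:-→d12:-→d13:-→d14:-→d15:-→d16:-→d17:-→d18:-→d19:-→d20:H0 -> H0
  - 234.35.192.0/20 clear@20
  - 0.0.0.0/0 clear@0
  lookup 204.227.252.5: bits 110011001110001111111100 walk d0:-→d1:-→d2:-→d3:-→d4:-→d5:-→d6:-→d7:-→d8:-→d9:-→d10:-→d11:-→d12:-→d13:-→d14:-→d15:-→d16:-→d17:-→d18:-→d19:-→d20:-→d21:-→d22:-→d23:-→d24:H1 -> H1
  lookup 234.35.201.186: bits 11101010001000111100100110111010 walk d0:-→d1:-→d2:-→d3:-→d4:-→d5:-→d6:-→d7:-→d8:-→d9:-→d10:-→d11:-→d12:-→d13:-→d14:-→d15:-→d16:-→d17:-→d18:-→d19:-→d20:-→d21:-→d22:-→d23:-→d24:-→d25:-→d26:-→d27:-→d28:-→d29:-→d30:-→d31:-→d32:H0 -> H0
  + 204.227.240.0/20 (H1) depth=20
  + 9.213.163.0/24 (H1) depth=24
  + 204.227.0.0/16 (H0) depth=16
  + 204.227.252.0/24 (H0) depth=24
  - 9.213.163.0/24 clear@24
  lookup 204.227.0.20: bits 1100110011100011 walk d0:-→d1:-→d2:-→d3:-→d4:-→d5:-→d6:-→d7:-→d8:-→d9:-→d10:-→d11:-→d12:-→d13:-→d14:-→d15:-→d16:H0 -> H0
  lookup 204.227.240.65: bits 11001100111000111111 walk d0:-→d1:-→d2:-→d3:-→d4:-→d5:-→d6:-→d7:-→d8:-→d9:-→d10:-→d11:-→d12:-→d13:-→d14:-→d15:-→d16:H0→d17:-→d18:-→d19:-→d20:H1 -> H1
  lookup 204.227.252.0: bits 110011001110001111111100 walk d0:-→d1:-→d2:-→d3:-→d4:-→d5:-→d6:-→d7:-→d8:-→d9:-→d10:-→d11:-→d12:-→d13:-→d14:-→d15:-→d16:H0→d17:-→d18:-→d19:-→d20:H1→d21:-→d22:-→d23:-→d24:H0 -> H0
  - 234.35.201.186/32 clear@32
  + 204.224.0.0/12 (H1) depth=12
  + 9.213.163.0/28 (H2) depth=28
  lookup 196.164.78.34: bits 1100 walk d0:-→d1:-→d2:-→d3:-→d4:- -> no-route
  lookup 204.227.240.4: bits 11001100111000111111 walk d0:-→d1:-→d2:-→d3:-→d4:-→d5:-→d6:-→d7:-→d8:-→d9:-→d10:-→d11:-→d12:H1→d13:-→d14:-→d15:-→d16:H0→d17:-→d18:-→d19:-→d20:H1 -> H1
  lookup 171.51.255.88: bits 1 walk d0:-→d1:- -> no-route
  + 0.0.0.0/0 (H0) depth=0
  lookup 204.227.0.0: bits 1100110011100011 walk d0:H0→d1:-→d2:-→d3:-→d4:-→d5:-→d6:-→d7:-→d8:-→d9:-→d10:-→d11:-→d12:H1→d13:-→d14:-→d15:-→d16:H0 -> H0
  + 204.227.252.140/32 (H0) depth=32
  + 204.227.252.128/28 (H2) depth=28
  + 234.35.0.0/16 (H2) depth=16

== LOOKUPS ==
["H0","H0","H0","H1","H0","H0","H1","H0","no-route","H1","no-route","H0"]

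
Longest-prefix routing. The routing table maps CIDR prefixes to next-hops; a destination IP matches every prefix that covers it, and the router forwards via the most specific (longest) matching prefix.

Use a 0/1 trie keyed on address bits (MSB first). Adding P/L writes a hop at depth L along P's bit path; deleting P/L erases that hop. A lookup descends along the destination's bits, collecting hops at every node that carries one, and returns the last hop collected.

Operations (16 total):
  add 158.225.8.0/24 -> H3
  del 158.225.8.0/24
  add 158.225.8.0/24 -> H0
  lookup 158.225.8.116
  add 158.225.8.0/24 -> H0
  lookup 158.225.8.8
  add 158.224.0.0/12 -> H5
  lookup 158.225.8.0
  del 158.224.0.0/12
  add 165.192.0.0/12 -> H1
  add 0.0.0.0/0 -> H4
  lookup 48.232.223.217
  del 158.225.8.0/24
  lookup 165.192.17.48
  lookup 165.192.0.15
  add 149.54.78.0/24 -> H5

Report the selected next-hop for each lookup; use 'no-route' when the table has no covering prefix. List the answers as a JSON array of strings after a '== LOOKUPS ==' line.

Apply in order:
  + 158.225.8.0/24 (H3) depth=24
  - 158.225.8.0/24 clear@24
  + 158.225.8.0/24 (H0) depth=24
  ? 158.225.8.116  path d0:-→d1:-→d2:-→d3:-→d4:-→d5:-→d6:-→d7:-→d8:-→d9:-→d10:-→d11:-→d12:-→d13:-→d14:-→d15:-→d16:-→d17:-→d18:-→d19:-→d20:-→d21:-→d22:-→d23:-→d24:H0  best=H0
  + 158.225.8.0/24 (H0) depth=24
  ? 158.225.8.8  path d0:-→d1:-→d2:-→d3:-→d4:-→d5:-→d6:-→d7:-→d8:-→d9:-→d10:-→d11:-→d12:-→d13:-→d14:-→d15:-→d16:-→d17:-→d18:-→d19:-→d20:-→d21:-→d22:-→d23:-→d24:H0  best=H0
  + 158.224.0.0/12 (H5) depth=12
  ? 158.225.8.0  path d0:-→d1:-→d2:-→d3:-→d4:-→d5:-→d6:-→d7:-→d8:-→d9:-→d10:-→d11:-→d12:H5→d13:-→d14:-→d15:-→d16:-→d17:-→d18:-→d19:-→d20:-→d21:-→d22:-→d23:-→d24:H0  best=H0
  - 158.224.0.0/12 clear@12
  + 165.192.0.0/12 (H1) depth=12
  + 0.0.0.0/0 (H4) depth=0
  ? 48.232.223.217  path d0:H4  best=H4
  - 158.225.8.0/24 clear@24
  ? 165.192.17.48  path d0:H4→d1:-→d2:-→d3:-→d4:-→d5:-→d6:-→d7:-→d8:-→d9:-→d10:-→d11:-→d12:H1  best=H1
  ? 165.192.0.15  path d0:H4→d1:-→d2:-→d3:-→d4:-→d5:-→d6:-→d7:-→d8:-→d9:-→d10:-→d11:-→d12:H1  best=H1
  + 149.54.78.0/24 (H5) depth=24

== LOOKUPS ==
["H0","H0","H0","H4","H1","H1"]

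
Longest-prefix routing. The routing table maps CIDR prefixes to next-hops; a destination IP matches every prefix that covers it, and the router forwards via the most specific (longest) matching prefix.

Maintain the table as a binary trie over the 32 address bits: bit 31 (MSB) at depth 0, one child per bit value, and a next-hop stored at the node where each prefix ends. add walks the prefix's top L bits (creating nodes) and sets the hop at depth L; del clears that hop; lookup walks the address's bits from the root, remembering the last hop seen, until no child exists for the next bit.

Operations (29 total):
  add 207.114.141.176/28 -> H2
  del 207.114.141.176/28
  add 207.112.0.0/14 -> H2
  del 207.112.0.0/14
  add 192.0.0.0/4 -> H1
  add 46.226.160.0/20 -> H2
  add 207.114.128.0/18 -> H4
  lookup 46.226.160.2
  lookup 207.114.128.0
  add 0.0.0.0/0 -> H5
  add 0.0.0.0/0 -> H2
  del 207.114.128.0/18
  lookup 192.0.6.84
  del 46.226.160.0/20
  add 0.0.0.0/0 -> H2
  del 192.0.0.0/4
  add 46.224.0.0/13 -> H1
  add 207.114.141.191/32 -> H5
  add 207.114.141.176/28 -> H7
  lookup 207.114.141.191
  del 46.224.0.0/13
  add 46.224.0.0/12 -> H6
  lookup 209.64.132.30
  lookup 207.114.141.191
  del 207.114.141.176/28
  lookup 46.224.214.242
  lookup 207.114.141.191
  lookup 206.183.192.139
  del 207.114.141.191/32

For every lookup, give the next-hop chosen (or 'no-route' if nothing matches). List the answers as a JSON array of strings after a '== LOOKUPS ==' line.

Apply in order:
  add 207.114.141.176/28 -> H2 at depth 28
  - 207.114.141.176/28 clear@28
  add 207.112.0.0/14 -> H2 at depth 14
  - 207.112.0.0/14 clear@14
  add 192.0.0.0/4 -> H1 at depth 4
  add 46.226.160.0/20 -> H2 at depth 20
  add 207.114.128.0/18 -> H4 at depth 18
  ? 46.226.160.2  path d0:-→d1:-→d2:-→d3:-→d4:-→d5:-→d6:-→d7:-→d8:-→d9:-→d10:-→d11:-→d12:-→d13:-→d14:-→d15:-→d16:-→d17:-→d18:-→d19:-→d20:H2  best=H2
  ? 207.114.128.0  path d0:-→d1:-→d2:-→d3:-→d4:H1→d5:-→d6:-→d7:-→d8:-→d9:-→d10:-→d11:-→d12:-→d13:-→d14:-→d15:-→d16:-→d17:-→d18:H4→d19:-→d20:-  best=H4
  add 0.0.0.0/0 -> H5 at depth 0
  add 0.0.0.0/0 -> H2 at depth 0
  - 207.114.128.0/18 clear@18
  ? 192.0.6.84  path d0:H2→d1:-→d2:-→d3:-→d4:H1  best=H1
  - 46.226.160.0/20 clear@20
  add 0.0.0.0/0 -> H2 at depth 0
  - 192.0.0.0/4 clear@4
  add 46.224.0.0/13 -> H1 at depth 13
  add 207.114.141.191/32 -> H5 at depth 32
  add 207.114.141.176/28 -> H7 at depth 28
  ? 207.114.141.191  path d0:H2→d1:-→d2:-→d3:-→d4:-→d5:-→d6:-→d7:-→d8:-→d9:-→d10:-→d11:-→d12:-→d13:-→d14:-→d15:-→d16:-→d17:-→d18:-→d19:-→d20:-→d21:-→d22:-→d23:-→d24:-→d25:-→d26:-→d27:-→d28:H7→d29:-→d30:-→d31:-→d32:H5  best=H5
  - 46.224.0.0/13 clear@13
  add 46.224.0.0/12 -> H6 at depth 12
  ? 209.64.132.30  path d0:H2→d1:-→d2:-→d3:-  best=H2
  ? 207.114.141.191  path d0:H2→d1:-→d2:-→d3:-→d4:-→d5:-→d6:-→d7:-→d8:-→d9:-→d10:-→d11:-→d12:-→d13:-→d14:-→d15:-→d16:-→d17:-→d18:-→d19:-→d20:-→d21:-→d22:-→d23:-→d24:-→d25:-→d26:-→d27:-→d28:H7→d29:-→d30:-→d31:-→d32:H5  best=H5
  - 207.114.141.176/28 clear@28
  ? 46.224.214.242  path d0:H2→d1:-→d2:-→d3:-→d4:-→d5:-→d6:-→d7:-→d8:-→d9:-→d10:-→d11:-→d12:H6→d13:-→d14:-  best=H6
  ? 207.114.141.191  path d0:H2→d1:-→d2:-→d3:-→d4:-→d5:-→d6:-→d7:-→d8:-→d9:-→d10:-→d11:-→d12:-→d13:-→d14:-→d15:-→d16:-→d17:-→d18:-→d19:-→d20:-→d21:-→d22:-→d23:-→d24:-→d25:-→d26:-→d27:-→d28:-→d29:-→d30:-→d31:-→d32:H5  best=H5
  ? 206.183.192.139  path d0:H2→d1:-→d2:-→d3:-→d4:-→d5:-→d6:-→d7:-  best=H2
  - 207.114.141.191/32 clear@32

== LOOKUPS ==
["H2","H4","H1","H5","H2","H5","H6","H5","H2"]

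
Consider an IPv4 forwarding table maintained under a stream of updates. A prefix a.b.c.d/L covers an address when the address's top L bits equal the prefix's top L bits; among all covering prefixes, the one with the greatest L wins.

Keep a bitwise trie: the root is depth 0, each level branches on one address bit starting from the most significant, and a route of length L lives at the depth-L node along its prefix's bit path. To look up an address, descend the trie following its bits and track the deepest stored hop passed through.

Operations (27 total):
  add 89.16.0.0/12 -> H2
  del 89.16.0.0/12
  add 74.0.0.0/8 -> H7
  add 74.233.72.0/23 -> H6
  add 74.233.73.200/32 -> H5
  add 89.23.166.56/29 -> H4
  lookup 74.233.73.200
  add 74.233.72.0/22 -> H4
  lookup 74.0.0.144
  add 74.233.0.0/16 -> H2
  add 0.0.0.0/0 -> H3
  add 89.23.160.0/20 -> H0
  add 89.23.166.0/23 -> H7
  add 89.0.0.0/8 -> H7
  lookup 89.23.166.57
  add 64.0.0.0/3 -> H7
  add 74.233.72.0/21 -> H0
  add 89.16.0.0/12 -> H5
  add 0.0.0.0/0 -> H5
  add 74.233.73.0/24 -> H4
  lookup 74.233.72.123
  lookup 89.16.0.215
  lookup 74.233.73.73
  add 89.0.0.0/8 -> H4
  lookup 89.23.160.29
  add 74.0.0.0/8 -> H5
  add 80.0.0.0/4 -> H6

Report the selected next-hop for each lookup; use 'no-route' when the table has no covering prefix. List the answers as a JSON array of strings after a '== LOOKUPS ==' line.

Apply in order:
  + 89.16.0.0/12 (H2) depth=12
  del 89.16.0.0/12 (clear depth 12)
  + 74.0.0.0/8 (H7) depth=8
  + 74.233.72.0/23 (H6) depth=23
  + 74.233.73.200/32 (H5) depth=32
  + 89.23.166.56/29 (H4) depth=29
  ? 74.233.73.200  path d0:-→d1:-→d2:-→d3:-→d4:-→d5:-→d6:-→d7:-→d8:H7→d9:-→d10:-→d11:-→d12:-→d13:-→d14:-→d15:-→d16:-→d17:-→d18:-→d19:-→d20:-→d21:-→d22:-→d23:H6→d24:-→d25:-→d26:-→d27:-→d28:-→d29:-→d30:-→d31:-→d32:H5  best=H5
  + 74.233.72.0/22 (H4) depth=22
  ? 74.0.0.144  path d0:-→d1:-→d2:-→d3:-→d4:-→d5:-→d6:-→d7:-→d8:H7  best=H7
  + 74.233.0.0/16 (H2) depth=16
  + 0.0.0.0/0 (H3) depth=0
  + 89.23.160.0/20 (H0) depth=20
  + 89.23.166.0/23 (H7) depth=23
  + 89.0.0.0/8 (H7) depth=8
  ? 89.23.166.57  path d0:H3→d1:-→d2:-→d3:-→d4:-→d5:-→d6:-→d7:-→d8:H7→d9:-→d10:-→d11:-→d12:-→d13:-→d14:-→d15:-→d16:-→d17:-→d18:-→d19:-→d20:H0→d21:-→d22:-→d23:H7→d24:-→d25:-→d26:-→d27:-→d28:-→d29:H4  best=H4
  + 64.0.0.0/3 (H7) depth=3
  + 74.233.72.0/21 (H0) depth=21
  + 89.16.0.0/12 (H5) depth=12
  + 0.0.0.0/0 (H5) depth=0
  + 74.233.73.0/24 (H4) depth=24
  ? 74.233.72.123  path d0:H5→d1:-→d2:-→d3:H7→d4:-→d5:-→d6:-→d7:-→d8:H7→d9:-→d10:-→d11:-→d12:-→d13:-→d14:-→d15:-→d16:H2→d17:-→d18:-→d19:-→d20:-→d21:H0→d22:H4→d23:H6  best=H6
  ? 89.16.0.215  path d0:H5→d1:-→d2:-→d3:H7→d4:-→d5:-→d6:-→d7:-→d8:H7→d9:-→d10:-→d11:-→d12:H5→d13:-  best=H5
  ? 74.233.73.73  path d0:H5→d1:-→d2:-→d3:H7→d4:-→d5:-→d6:-→d7:-→d8:H7→d9:-→d10:-→d11:-→d12:-→d13:-→d14:-→d15:-→d16:H2→d17:-→d18:-→d19:-→d20:-→d21:H0→d22:H4→d23:H6→d24:H4  best=H4
  + 89.0.0.0/8 (H4) depth=8
  ? 89.23.160.29  path d0:H5→d1:-→d2:-→d3:H7→d4:-→d5:-→d6:-→d7:-→d8:H4→d9:-→d10:-→d11:-→d12:H5→d13:-→d14:-→d15:-→d16:-→d17:-→d18:-→d19:-→d20:H0→d21:-  best=H0
  + 74.0.0.0/8 (H5) depth=8
  + 80.0.0.0/4 (H6) depth=4

== LOOKUPS ==
["H5","H7","H4","H6","H5","H4","H0"]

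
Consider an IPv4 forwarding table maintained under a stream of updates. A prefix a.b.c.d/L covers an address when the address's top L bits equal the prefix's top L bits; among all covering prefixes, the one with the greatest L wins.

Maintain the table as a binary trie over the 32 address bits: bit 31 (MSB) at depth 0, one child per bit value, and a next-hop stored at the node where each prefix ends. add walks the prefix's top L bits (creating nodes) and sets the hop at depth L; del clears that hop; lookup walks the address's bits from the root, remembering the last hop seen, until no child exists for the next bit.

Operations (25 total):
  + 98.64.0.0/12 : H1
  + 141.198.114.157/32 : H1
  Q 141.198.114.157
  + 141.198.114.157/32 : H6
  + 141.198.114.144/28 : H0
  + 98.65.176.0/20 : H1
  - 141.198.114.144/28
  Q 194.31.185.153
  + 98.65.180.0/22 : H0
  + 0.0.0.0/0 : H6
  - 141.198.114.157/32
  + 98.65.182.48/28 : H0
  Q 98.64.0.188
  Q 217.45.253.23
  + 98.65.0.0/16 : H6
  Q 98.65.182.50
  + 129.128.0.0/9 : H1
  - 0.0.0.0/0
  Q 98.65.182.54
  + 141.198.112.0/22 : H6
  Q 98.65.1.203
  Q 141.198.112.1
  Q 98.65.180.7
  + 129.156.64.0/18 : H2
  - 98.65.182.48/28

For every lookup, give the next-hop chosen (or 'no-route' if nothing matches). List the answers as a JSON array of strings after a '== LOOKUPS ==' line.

Apply in order:
  add 98.64.0.0/12 -> H1 at depth 12
  add 141.198.114.157/32 -> H1 at depth 32
  Q 141.198.114.157: descend 10001101110001100111001010011101 ; hops seen [H1] ; pick H1
  add 141.198.114.157/32 -> H6 at depth 32
  add 141.198.114.144/28 -> H0 at depth 28
  add 98.65.176.0/20 -> H1 at depth 20
  - 141.198.114.144/28 clear@28
  Q 194.31.185.153: descend 1 ; hops seen [∅] ; pick no-route
  add 98.65.180.0/22 -> H0 at depth 22
  add 0.0.0.0/0 -> H6 at depth 0
  - 141.198.114.157/32 clear@32
  add 98.65.182.48/28 -> H0 at depth 28
  Q 98.64.0.188: descend 011000100100000 ; hops seen [H6,H1] ; pick H1
  Q 217.45.253.23: descend 1 ; hops seen [H6] ; pick H6
  add 98.65.0.0/16 -> H6 at depth 16
  Q 98.65.182.50: descend 0110001001000001101101100011 ; hops seen [H6,H1,H6,H1,H0,H0] ; pick H0
  add 129.128.0.0/9 -> H1 at depth 9
  - 0.0.0.0/0 clear@0
  Q 98.65.182.54: descend 0110001001000001101101100011 ; hops seen [H1,H6,H1,H0,H0] ; pick H0
  add 141.198.112.0/22 -> H6 at depth 22
  Q 98.65.1.203: descend 0110001001000001 ; hops seen [H1,H6] ; pick H6
  Q 141.198.112.1: descend 1000110111000110011100 ; hops seen [H6] ; pick H6
  Q 98.65.180.7: descend 0110001001000001101101 ; hops seen [H1,H6,H1,H0] ; pick H0
  add 129.156.64.0/18 -> H2 at depth 18
  - 98.65.182.48/28 clear@28

== LOOKUPS ==
["H1","no-route","H1","H6","H0","H0","H6","H6","H0"]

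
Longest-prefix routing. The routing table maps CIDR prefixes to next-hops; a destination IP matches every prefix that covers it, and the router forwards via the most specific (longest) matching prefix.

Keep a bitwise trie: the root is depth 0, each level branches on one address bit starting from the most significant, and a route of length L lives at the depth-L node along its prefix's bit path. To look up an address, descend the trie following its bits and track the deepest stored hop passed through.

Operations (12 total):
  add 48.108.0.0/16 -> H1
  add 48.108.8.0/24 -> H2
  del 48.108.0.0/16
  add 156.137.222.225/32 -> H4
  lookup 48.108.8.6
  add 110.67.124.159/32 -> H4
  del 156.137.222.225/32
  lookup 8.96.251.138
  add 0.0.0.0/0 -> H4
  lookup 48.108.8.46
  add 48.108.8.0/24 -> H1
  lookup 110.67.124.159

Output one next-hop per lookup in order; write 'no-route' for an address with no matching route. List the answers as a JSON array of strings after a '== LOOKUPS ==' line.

Process each operation:
  add 48.108.0.0/16 -> H1 at depth 16
  add 48.108.8.0/24 -> H2 at depth 24
  - 48.108.0.0/16 clear@16
  add 156.137.222.225/32 -> H4 at depth 32
  ? 48.108.8.6  path d0:-→d1:-→d2:-→d3:-→d4:-→d5:-→d6:-→d7:-→d8:-→d9:-→d10:-→d11:-→d12:-→d13:-→d14:-→d15:-→d16:-→d17:-→d18:-→d19:-→d20:-→d21:-→d22:-→d23:-→d24:H2  best=H2
  add 110.67.124.159/32 -> H4 at depth 32
  - 156.137.222.225/32 clear@32
  ? 8.96.251.138  path d0:-→d1:-→d2:-  best=no-route
  add 0.0.0.0/0 -> H4 at depth 0
  ? 48.108.8.46  path d0:H4→d1:-→d2:-→d3:-→d4:-→d5:-→d6:-→d7:-→d8:-→d9:-→d10:-→d11:-→d12:-→d13:-→d14:-→d15:-→d16:-→d17:-→d18:-→d19:-→d20:-→d21:-→d22:-→d23:-→d24:H2  best=H2
  add 48.108.8.0/24 -> H1 at depth 24
  ? 110.67.124.159  path d0:H4→d1:-→d2:-→d3:-→d4:-→d5:-→d6:-→d7:-→d8:-→d9:-→d10:-→d11:-→d12:-→d13:-→d14:-→d15:-→d16:-→d17:-→d18:-→d19:-→d20:-→d21:-→d22:-→d23:-→d24:-→d25:-→d26:-→d27:-→d28:-→d29:-→d30:-→d31:-→d32:H4  best=H4

== LOOKUPS ==
["H2","no-route","H2","H4"]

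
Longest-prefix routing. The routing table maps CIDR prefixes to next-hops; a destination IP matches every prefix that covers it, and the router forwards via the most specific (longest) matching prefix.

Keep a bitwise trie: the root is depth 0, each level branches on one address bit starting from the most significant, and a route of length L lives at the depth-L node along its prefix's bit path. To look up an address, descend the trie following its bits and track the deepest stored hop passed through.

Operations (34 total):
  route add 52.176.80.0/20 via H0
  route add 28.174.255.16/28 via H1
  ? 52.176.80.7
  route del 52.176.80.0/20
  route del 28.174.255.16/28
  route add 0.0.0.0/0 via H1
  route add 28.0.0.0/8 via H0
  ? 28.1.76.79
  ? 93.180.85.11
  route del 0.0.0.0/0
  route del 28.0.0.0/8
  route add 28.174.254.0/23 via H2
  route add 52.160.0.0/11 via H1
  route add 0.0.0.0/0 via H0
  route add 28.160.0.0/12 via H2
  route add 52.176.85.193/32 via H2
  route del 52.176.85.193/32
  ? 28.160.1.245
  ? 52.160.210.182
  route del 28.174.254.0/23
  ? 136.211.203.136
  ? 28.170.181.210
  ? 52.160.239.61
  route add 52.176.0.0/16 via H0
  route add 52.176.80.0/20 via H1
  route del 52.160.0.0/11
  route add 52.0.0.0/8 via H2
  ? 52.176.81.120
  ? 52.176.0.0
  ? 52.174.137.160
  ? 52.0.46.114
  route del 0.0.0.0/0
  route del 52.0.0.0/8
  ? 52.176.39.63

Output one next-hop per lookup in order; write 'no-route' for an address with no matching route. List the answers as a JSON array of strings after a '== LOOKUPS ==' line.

Apply in order:
  add 52.176.80.0/20 -> H0 at depth 20
  add 28.174.255.16/28 -> H1 at depth 28
  Q 52.176.80.7: descend 00110100101100000101 ; hops seen [H0] ; pick H0
  del 52.176.80.0/20 (clear depth 20)
  del 28.174.255.16/28 (clear depth 28)
  add 0.0.0.0/0 -> H1 at depth 0
  add 28.0.0.0/8 -> H0 at depth 8
  Q 28.1.76.79: descend 00011100 ; hops seen [H1,H0] ; pick H0
  Q 93.180.85.11: descend 0 ; hops seen [H1] ; pick H1
  del 0.0.0.0/0 (clear depth 0)
  del 28.0.0.0/8 (clear depth 8)
  add 28.174.254.0/23 -> H2 at depth 23
  add 52.160.0.0/11 -> H1 at depth 11
  add 0.0.0.0/0 -> H0 at depth 0
  add 28.160.0.0/12 -> H2 at depth 12
  add 52.176.85.193/32 -> H2 at depth 32
  del 52.176.85.193/32 (clear depth 32)
  Q 28.160.1.245: descend 000111001010 ; hops seen [H0,H2] ; pick H2
  Q 52.160.210.182: descend 00110100101 ; hops seen [H0,H1] ; pick H1
  del 28.174.254.0/23 (clear depth 23)
  Q 136.211.203.136: descend ε ; hops seen [H0] ; pick H0
  Q 28.170.181.210: descend 0001110010101 ; hops seen [H0,H2] ; pick H2
  Q 52.160.239.61: descend 00110100101 ; hops seen [H0,H1] ; pick H1
  add 52.176.0.0/16 -> H0 at depth 16
  add 52.176.80.0/20 -> H1 at depth 20
  del 52.160.0.0/11 (clear depth 11)
  add 52.0.0.0/8 -> H2 at depth 8
  Q 52.176.81.120: descend 001101001011000001010 ; hops seen [H0,H2,H0,H1] ; pick H1
  Q 52.176.0.0: descend 00110100101100000 ; hops seen [H0,H2,H0] ; pick H0
  Q 52.174.137.160: descend 00110100101 ; hops seen [H0,H2] ; pick H2
  Q 52.0.46.114: descend 00110100 ; hops seen [H0,H2] ; pick H2
  del 0.0.0.0/0 (clear depth 0)
  del 52.0.0.0/8 (clear depth 8)
  Q 52.176.39.63: descend 00110100101100000 ; hops seen [H0] ; pick H0

== LOOKUPS ==
["H0","H0","H1","H2","H1","H0","H2","H1","H1","H0","H2","H2","H0"]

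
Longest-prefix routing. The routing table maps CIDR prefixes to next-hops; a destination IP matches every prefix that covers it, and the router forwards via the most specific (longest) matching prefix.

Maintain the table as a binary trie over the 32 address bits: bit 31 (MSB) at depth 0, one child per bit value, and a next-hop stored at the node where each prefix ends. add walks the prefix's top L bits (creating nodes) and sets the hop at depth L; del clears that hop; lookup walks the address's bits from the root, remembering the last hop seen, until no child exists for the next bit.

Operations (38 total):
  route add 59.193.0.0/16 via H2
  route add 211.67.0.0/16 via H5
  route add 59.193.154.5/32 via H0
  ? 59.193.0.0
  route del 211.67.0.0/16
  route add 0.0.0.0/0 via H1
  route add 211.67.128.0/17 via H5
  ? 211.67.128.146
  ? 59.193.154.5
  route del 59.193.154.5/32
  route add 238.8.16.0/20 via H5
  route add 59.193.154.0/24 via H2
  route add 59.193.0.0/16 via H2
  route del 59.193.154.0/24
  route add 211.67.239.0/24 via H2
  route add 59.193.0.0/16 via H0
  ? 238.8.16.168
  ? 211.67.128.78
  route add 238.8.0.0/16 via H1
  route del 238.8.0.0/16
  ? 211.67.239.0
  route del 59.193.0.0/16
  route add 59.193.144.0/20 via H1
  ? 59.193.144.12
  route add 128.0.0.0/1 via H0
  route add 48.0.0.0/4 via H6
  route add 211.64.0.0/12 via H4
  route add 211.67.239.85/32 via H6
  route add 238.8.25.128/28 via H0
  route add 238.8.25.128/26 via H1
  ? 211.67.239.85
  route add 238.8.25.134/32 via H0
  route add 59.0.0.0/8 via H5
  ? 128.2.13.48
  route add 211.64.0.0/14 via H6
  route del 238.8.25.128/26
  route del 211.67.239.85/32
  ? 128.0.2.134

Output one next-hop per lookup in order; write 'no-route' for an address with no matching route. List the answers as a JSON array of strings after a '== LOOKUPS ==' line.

Trace:
  + 59.193.0.0/16 (H2) depth=16
  + 211.67.0.0/16 (H5) depth=16
  + 59.193.154.5/32 (H0) depth=32
  ? 59.193.0.0  path d0:-→d1:-→d2:-→d3:-→d4:-→d5:-→d6:-→d7:-→d8:-→d9:-→d10:-→d11:-→d12:-→d13:-→d14:-→d15:-→d16:H2  best=H2
  - 211.67.0.0/16 clear@16
  + 0.0.0.0/0 (H1) depth=0
  + 211.67.128.0/17 (H5) depth=17
  ? 211.67.128.146  path d0:H1→d1:-→d2:-→d3:-→d4:-→d5:-→d6:-→d7:-→d8:-→d9:-→d10:-→d11:-→d12:-→d13:-→d14:-→d15:-→d16:-→d17:H5  best=H5
  ? 59.193.154.5  path d0:H1→d1:-→d2:-→d3:-→d4:-→d5:-→d6:-→d7:-→d8:-→d9:-→d10:-→d11:-→d12:-→d13:-→d14:-→d15:-→d16:H2→d17:-→d18:-→d19:-→d20:-→d21:-→d22:-→d23:-→d24:-→d25:-→d26:-→d27:-→d28:-→d29:-→d30:-→d31:-→d32:H0  best=H0
  - 59.193.154.5/32 clear@32
  + 238.8.16.0/20 (H5) depth=20
  + 59.193.154.0/24 (H2) depth=24
  + 59.193.0.0/16 (H2) depth=16
  - 59.193.154.0/24 clear@24
  + 211.67.239.0/24 (H2) depth=24
  + 59.193.0.0/16 (H0) depth=16
  ? 238.8.16.168  path d0:H1→d1:-→d2:-→d3:-→d4:-→d5:-→d6:-→d7:-→d8:-→d9:-→d10:-→d11:-→d12:-→d13:-→d14:-→d15:-→d16:-→d17:-→d18:-→d19:-→d20:H5  best=H5
  ? 211.67.128.78  path d0:H1→d1:-→d2:-→d3:-→d4:-→d5:-→d6:-→d7:-→d8:-→d9:-→d10:-→d11:-→d12:-→d13:-→d14:-→d15:-→d16:-→d17:H5  best=H5
  + 238.8.0.0/16 (H1) depth=16
  - 238.8.0.0/16 clear@16
  ? 211.67.239.0  path d0:H1→d1:-→d2:-→d3:-→d4:-→d5:-→d6:-→d7:-→d8:-→d9:-→d10:-→d11:-→d12:-→d13:-→d14:-→d15:-→d16:-→d17:H5→d18:-→d19:-→d20:-→d21:-→d22:-→d23:-→d24:H2  best=H2
  - 59.193.0.0/16 clear@16
  + 59.193.144.0/20 (H1) depth=20
  ? 59.193.144.12  path d0:H1→d1:-→d2:-→d3:-→d4:-→d5:-→d6:-→d7:-→d8:-→d9:-→d10:-→d11:-→d12:-→d13:-→d14:-→d15:-→d16:-→d17:-→d18:-→d19:-→d20:H1  best=H1
  + 128.0.0.0/1 (H0) depth=1
  + 48.0.0.0/4 (H6) depth=4
  + 211.64.0.0/12 (H4) depth=12
  + 211.67.239.85/32 (H6) depth=32
  + 238.8.25.128/28 (H0) depth=28
  + 238.8.25.128/26 (H1) depth=26
  ? 211.67.239.85  path d0:H1→d1:H0→d2:-→d3:-→d4:-→d5:-→d6:-→d7:-→d8:-→d9:-→d10:-→d11:-→d12:H4→d13:-→d14:-→d15:-→d16:-→d17:H5→d18:-→d19:-→d20:-→d21:-→d22:-→d23:-→d24:H2→d25:-→d26:-→d27:-→d28:-→d29:-→d30:-→d31:-→d32:H6  best=H6
  + 238.8.25.134/32 (H0) depth=32
  + 59.0.0.0/8 (H5) depth=8
  ? 128.2.13.48  path d0:H1→d1:H0  best=H0
  + 211.64.0.0/14 (H6) depth=14
  - 238.8.25.128/26 clear@26
  - 211.67.239.85/32 clear@32
  ? 128.0.2.134  path d0:H1→d1:H0  best=H0

== LOOKUPS ==
["H2","H5","H0","H5","H5","H2","H1","H6","H0","H0"]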